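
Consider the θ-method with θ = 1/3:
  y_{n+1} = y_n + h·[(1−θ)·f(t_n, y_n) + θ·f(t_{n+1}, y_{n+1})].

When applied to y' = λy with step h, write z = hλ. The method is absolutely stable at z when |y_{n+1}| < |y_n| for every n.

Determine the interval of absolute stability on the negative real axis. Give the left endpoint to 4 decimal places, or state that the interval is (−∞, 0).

With y'=λy (z=hλ):
  y_{n+1} = y_n + z·[2/3·y_n + 1/3·y_{n+1}] ⇒ (1 − 1/3z)y_{n+1} = (1 + 2/3z)y_n
  R(z) = (1 + 2/3z)/(1 − 1/3z).

Boundary: |R(x)|=1, x<0.
x=-0.84: |R|=0.3437
R=−1: 1+2/3x = −1+1/3x ⇒ -1/3x=2 ⇒ x=2/(-1/3)=-6.0000
Confirm numerically:
  x=-4.997: |R|=0.87458 <1
  x=-4.151: |R|=0.74143 <1
  x=-4.117: |R|=0.73542 <1
  x=-6.398: |R|=1.04235 >1
  x=-6.221: |R|=1.02397 >1
  x=-6.201: |R|=1.02185 >1
So |R|<1 on (-6.0000, 0).

(-6.0000, 0).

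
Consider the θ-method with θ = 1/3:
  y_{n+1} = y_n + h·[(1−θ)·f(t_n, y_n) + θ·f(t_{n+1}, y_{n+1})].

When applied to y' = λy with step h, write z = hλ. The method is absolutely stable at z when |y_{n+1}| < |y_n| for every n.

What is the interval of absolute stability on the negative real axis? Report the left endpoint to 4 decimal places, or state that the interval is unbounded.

z∈(-6.0000,0).

Test eqn y'=λy, z=hλ:
  y_{n+1} = y_n + z·[2/3·y_n + 1/3·y_{n+1}] ⇒ (1 − 1/3z)y_{n+1} = (1 + 2/3z)y_n
  Hence R(z) = (1 + 2/3z)/(1 − 1/3z).

Need |R(x)|<1, x<0.
x=-1.55: |R|=0.0220
R=−1: 1+2/3x = −1+1/3x ⇒ -1/3x=2 ⇒ x=2/(-1/3)=-6.0000
Confirm numerically:
  x=-5.027: |R|=0.87878 <1
  x=-4.272: |R|=0.76238 <1
  x=-3.840: |R|=0.68421 <1
  x=-2.933: |R|=0.48306 <1
  x=-6.545: |R|=1.05710 >1
  x=-6.129: |R|=1.01413 >1
  x=-6.121: |R|=1.01327 >1
Interval (-6.0000, 0).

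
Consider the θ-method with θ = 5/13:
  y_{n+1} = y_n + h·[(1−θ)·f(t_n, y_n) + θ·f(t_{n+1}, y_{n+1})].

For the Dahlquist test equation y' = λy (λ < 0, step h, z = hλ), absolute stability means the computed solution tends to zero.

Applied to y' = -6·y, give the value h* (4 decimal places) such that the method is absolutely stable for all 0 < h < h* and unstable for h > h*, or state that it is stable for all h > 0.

(-8.6667,0); λ=-6 ⇒ h* = (26/3)/6 = 1.4444.

With y'=λy (z=hλ):
  y_{n+1} = y_n + z·[8/13·y_n + 5/13·y_{n+1}] ⇒ (1 − 5/13z)y_{n+1} = (1 + 8/13z)y_n
  so R(z) = (1 + 8/13z)/(1 − 5/13z).

Find x<0 with |R(x)|<1.
x=-1.52: |R|=0.0408
R=−1: 1+8/13x = −1+5/13x ⇒ -3/13x=2 ⇒ x=2/(-3/13)=-8.6667
Confirm numerically:
  x=-7.714: |R|=0.94458 <1
  x=-5.746: |R|=0.79003 <1
  x=-5.350: |R|=0.74969 <1
  x=-4.768: |R|=0.68252 <1
  x=-9.195: |R|=1.02688 >1
  x=-9.046: |R|=1.01954 >1
So |R|<1 on (-8.6667, 0).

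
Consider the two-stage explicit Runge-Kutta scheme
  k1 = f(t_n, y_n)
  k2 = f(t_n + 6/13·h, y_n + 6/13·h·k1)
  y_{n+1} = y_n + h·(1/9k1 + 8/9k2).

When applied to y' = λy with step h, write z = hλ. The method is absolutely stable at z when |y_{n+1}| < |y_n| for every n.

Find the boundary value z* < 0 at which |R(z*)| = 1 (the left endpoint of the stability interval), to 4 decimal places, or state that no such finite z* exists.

With y'=λy (z=hλ):
  k1=λy_n ⇒ h·k1=z·y_n;  k2=λ(1+6/13z)y_n ⇒ h·k2=z(1+6/13z)y_n
  y_{n+1}/y_n = 1 + 1/9z + 8/9z(1+6/13z) = 1 + z + 16/39z²
  Hence R(z) = 1 + z + 16/39z².

Boundary: |R(x)|=1, x<0.
x=-1.42: |R|=0.4072
R=1: x+16/39x²=0 ⇒ x=−39/16=-2.4375; min R=1−1/(4·16/39)=0.3906>−1
Confirm numerically:
  x=-1.718: |R|=0.49288 <1
  x=-1.339: |R|=0.39656 <1
  x=-1.004: |R|=0.40955 <1
  x=-0.976: |R|=0.41480 <1
  x=-2.815: |R|=1.43596 >1
  x=-2.699: |R|=1.28955 >1
  x=-2.546: |R|=1.11333 >1
So |R|<1 on (-2.4375, 0).

left endpoint -2.4375.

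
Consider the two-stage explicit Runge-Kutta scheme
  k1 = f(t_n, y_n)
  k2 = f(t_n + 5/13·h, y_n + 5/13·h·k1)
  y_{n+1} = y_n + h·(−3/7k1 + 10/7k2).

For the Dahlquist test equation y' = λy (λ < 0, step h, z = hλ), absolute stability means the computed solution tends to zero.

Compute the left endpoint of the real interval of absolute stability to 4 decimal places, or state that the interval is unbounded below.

left endpoint -1.8200.

Set f=λy, z=hλ:
  k1=λy_n ⇒ h·k1=z·y_n;  k2=λ(1+5/13z)y_n ⇒ h·k2=z(1+5/13z)y_n
  y_{n+1}/y_n = 1 − 3/7z + 10/7z(1+5/13z) = 1 + z + 50/91z²
  ⇒ R(z) = 1 + z + 50/91z².

Solve |R(x)|<1 on ℝ⁻.
x=-0.55: |R|=0.6162
R=1: x+50/91x²=0 ⇒ x=−91/50=-1.8200; min R=1−1/(4·50/91)=0.5450>−1
Confirm numerically:
  x=-1.458: |R|=0.71000 <1
  x=-1.214: |R|=0.59578 <1
  x=-1.060: |R|=0.55736 <1
  x=-2.251: |R|=1.53307 >1
  x=-2.209: |R|=1.47214 >1
  x=-2.164: |R|=1.40902 >1
So |R|<1 on (-1.8200, 0).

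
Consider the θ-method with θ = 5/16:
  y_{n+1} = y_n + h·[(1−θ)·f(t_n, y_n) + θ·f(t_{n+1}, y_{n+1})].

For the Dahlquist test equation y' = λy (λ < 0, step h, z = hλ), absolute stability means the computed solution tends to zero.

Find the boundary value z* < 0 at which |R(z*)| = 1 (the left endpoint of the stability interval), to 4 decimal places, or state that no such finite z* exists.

left endpoint -5.3333.

Test eqn y'=λy, z=hλ:
  y_{n+1} = y_n + z·[11/16·y_n + 5/16·y_{n+1}] ⇒ (1 − 5/16z)y_{n+1} = (1 + 11/16z)y_n
  ⇒ R(z) = (1 + 11/16z)/(1 − 5/16z).

Find x<0 with |R(x)|<1.
x=-1.16: |R|=0.1486
R=−1: 1+11/16x = −1+5/16x ⇒ -3/8x=2 ⇒ x=2/(-3/8)=-5.3333
Confirm numerically:
  x=-5.063: |R|=0.96074 <1
  x=-4.526: |R|=0.87461 <1
  x=-4.012: |R|=0.78014 <1
  x=-3.575: |R|=0.68856 <1
  x=-5.929: |R|=1.07830 >1
  x=-5.558: |R|=1.03078 >1
Stable set (-5.3333, 0).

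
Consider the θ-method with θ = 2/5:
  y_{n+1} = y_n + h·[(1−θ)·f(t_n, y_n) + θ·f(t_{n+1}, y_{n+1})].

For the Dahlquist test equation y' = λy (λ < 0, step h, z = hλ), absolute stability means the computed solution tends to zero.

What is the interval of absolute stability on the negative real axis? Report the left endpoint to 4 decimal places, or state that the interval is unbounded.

(-10.0000, 0).

With y'=λy (z=hλ):
  y_{n+1} = y_n + z·[3/5·y_n + 2/5·y_{n+1}] ⇒ (1 − 2/5z)y_{n+1} = (1 + 3/5z)y_n
  R(z) = (1 + 3/5z)/(1 − 2/5z).

Solve |R(x)|<1 on ℝ⁻.
x=-0.7: |R|=0.4531
R=−1: 1+3/5x = −1+2/5x ⇒ -1/5x=2 ⇒ x=2/(-1/5)=-10.0000
Confirm numerically:
  x=-8.925: |R|=0.95295 <1
  x=-8.736: |R|=0.94375 <1
  x=-8.478: |R|=0.93068 <1
  x=-4.590: |R|=0.61848 <1
  x=-10.400: |R|=1.01550 >1
  x=-10.067: |R|=1.00267 >1
Stable set (-10.0000, 0).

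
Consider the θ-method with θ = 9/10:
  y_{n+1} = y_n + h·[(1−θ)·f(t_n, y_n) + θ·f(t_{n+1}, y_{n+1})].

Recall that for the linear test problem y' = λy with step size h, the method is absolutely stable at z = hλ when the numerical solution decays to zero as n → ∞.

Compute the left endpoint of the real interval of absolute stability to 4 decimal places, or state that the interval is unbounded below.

interval (−∞, 0).

With y'=λy (z=hλ):
  y_{n+1} = y_n + z·[1/10·y_n + 9/10·y_{n+1}] ⇒ (1 − 9/10z)y_{n+1} = (1 + 1/10z)y_n
  R(z) = (1 + 1/10z)/(1 − 9/10z).

Solve |R(x)|<1 on ℝ⁻.
x=-1.79: |R|=0.3144
x=-2: |R|=0.2857
x=-10: |R|=0.0000
x=-100: |R|=0.0989
θ=9/10≥1/2 ⇒ |1+1/10x|<|1−9/10x| ∀x<0 ⇒ interval (−∞,0).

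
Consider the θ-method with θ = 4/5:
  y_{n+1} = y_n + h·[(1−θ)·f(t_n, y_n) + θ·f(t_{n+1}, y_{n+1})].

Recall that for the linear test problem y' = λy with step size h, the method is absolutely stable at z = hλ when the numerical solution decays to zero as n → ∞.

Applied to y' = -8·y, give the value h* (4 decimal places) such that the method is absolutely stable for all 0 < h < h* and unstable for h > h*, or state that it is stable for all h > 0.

On y'=λy, z=hλ:
  y_{n+1} = y_n + z·[1/5·y_n + 4/5·y_{n+1}] ⇒ (1 − 4/5z)y_{n+1} = (1 + 1/5z)y_n
  ⇒ R(z) = (1 + 1/5z)/(1 − 4/5z).

Solve |R(x)|<1 on ℝ⁻.
x=-1.12: |R|=0.4093
x=-2: |R|=0.2308
x=-10: |R|=0.1111
x=-100: |R|=0.2346
θ=4/5≥1/2 ⇒ |1+1/5x|<|1−4/5x| ∀x<0 ⇒ stable on all of ℝ⁻.

unbounded; (−∞, 0). Any h>0 works for λ=-8.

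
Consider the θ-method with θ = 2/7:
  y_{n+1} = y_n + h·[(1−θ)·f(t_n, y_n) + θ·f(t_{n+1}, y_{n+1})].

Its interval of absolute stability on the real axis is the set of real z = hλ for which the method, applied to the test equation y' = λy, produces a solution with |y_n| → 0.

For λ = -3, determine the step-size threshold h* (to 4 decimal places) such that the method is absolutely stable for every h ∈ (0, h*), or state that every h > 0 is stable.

On y'=λy, z=hλ:
  y_{n+1} = y_n + z·[5/7·y_n + 2/7·y_{n+1}] ⇒ (1 − 2/7z)y_{n+1} = (1 + 5/7z)y_n
  R(z) = (1 + 5/7z)/(1 − 2/7z).

Boundary: |R(x)|=1, x<0.
x=-1.38: |R|=0.0102
R=−1: 1+5/7x = −1+2/7x ⇒ -3/7x=2 ⇒ x=2/(-3/7)=-4.6667
Confirm numerically:
  x=-3.931: |R|=0.85150 <1
  x=-3.509: |R|=0.75225 <1
  x=-2.764: |R|=0.54438 <1
  x=-2.062: |R|=0.29755 <1
  x=-5.001: |R|=1.05899 >1
  x=-4.763: |R|=1.01749 >1
  x=-4.717: |R|=1.00919 >1
Stable set (-4.6667, 0).

(-4.6667,0); λ=-3 ⇒ h* = (14/3)/3 = 1.5556.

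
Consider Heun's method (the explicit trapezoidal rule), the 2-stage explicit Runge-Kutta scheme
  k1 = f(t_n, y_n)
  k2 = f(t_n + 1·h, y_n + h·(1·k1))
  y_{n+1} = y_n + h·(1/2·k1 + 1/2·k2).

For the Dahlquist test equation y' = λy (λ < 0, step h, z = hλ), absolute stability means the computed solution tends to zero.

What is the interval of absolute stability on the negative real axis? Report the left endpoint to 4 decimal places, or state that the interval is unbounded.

Test eqn y'=λy, z=hλ:
  order 2, 2-stage ⇒ R(z)=1+z+z^2/2
  (e.g. R(-1.36)=0.56480, |R|=0.56480)

Solve |R(x)|<1 on ℝ⁻.
x=-1.36: |R|=0.5648
|R(-1.33)|=0.5544 |R(-0.56)|=0.5968 |R(-0.52)|=0.6152
Bisect:
  x_lo=-2.8780 |R|=2.2634  x_hi=-0.3183 |R|=0.7324
  mid=-1.59815 |R|=0.67889 →hi
  mid=-2.23808 |R|=1.26642 →lo
  mid=-1.91811 |R|=0.92147 →hi
  mid=-2.07810 |R|=1.08114 →lo
  mid=-1.99810 |R|=0.99811 →hi
  mid=-2.03810 |R|=1.03883 →lo
  mid=-2.01810 |R|=1.01827 →lo
  mid=-2.00810 |R|=1.00814 →lo
  mid=-2.00310 |R|=1.00311 →lo
  mid=-2.00060 |R|=1.00060 →lo
  ...
  [-2.00014,-1.99998] ⇒ x*=-2.0000
So |R|<1 on (-2.0000, 0).

(-2.0000, 0).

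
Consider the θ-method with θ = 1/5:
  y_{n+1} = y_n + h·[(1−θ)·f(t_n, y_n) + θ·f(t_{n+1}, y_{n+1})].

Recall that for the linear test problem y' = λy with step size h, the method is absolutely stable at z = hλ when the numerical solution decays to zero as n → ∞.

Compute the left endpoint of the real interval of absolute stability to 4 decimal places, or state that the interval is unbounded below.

z* = -3.3333.

On y'=λy, z=hλ:
  y_{n+1} = y_n + z·[4/5·y_n + 1/5·y_{n+1}] ⇒ (1 − 1/5z)y_{n+1} = (1 + 4/5z)y_n
  so R(z) = (1 + 4/5z)/(1 − 1/5z).

Need |R(x)|<1, x<0.
x=-1.23: |R|=0.0128
R=−1: 1+4/5x = −1+1/5x ⇒ -3/5x=2 ⇒ x=2/(-3/5)=-3.3333
Confirm numerically:
  x=-3.225: |R|=0.96049 <1
  x=-3.119: |R|=0.92080 <1
  x=-2.965: |R|=0.86127 <1
  x=-2.900: |R|=0.83544 <1
  x=-3.641: |R|=1.10682 >1
  x=-3.497: |R|=1.05779 >1
Interval (-3.3333, 0).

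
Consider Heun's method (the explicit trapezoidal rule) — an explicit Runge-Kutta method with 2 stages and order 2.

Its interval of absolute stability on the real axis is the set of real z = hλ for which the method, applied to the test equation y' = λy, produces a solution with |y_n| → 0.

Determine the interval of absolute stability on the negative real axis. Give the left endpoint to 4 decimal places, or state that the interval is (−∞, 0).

z∈(-2.0000,0).

On y'=λy, z=hλ:
  order 2, 2-stage ⇒ R(z)=1+z+z^2/2
  (e.g. R(-1.67)=0.72445, |R|=0.72445)

Find x<0 with |R(x)|<1.
x=-1.67: |R|=0.7244
|R(-2.04)|=1.0408 |R(-1.95)|=0.9512 |R(-0.82)|=0.5162
Bisect:
  x_lo=-2.3920 |R|=1.4688  x_hi=-0.2000 |R|=0.8200
  mid=-1.29598 |R|=0.54380 →hi
  mid=-1.84397 |R|=0.85614 →hi
  mid=-2.11796 |R|=1.12492 →lo
  mid=-1.98097 |R|=0.98115 →hi
  mid=-2.04947 |R|=1.05069 →lo
  mid=-2.01522 |R|=1.01533 →lo
  mid=-1.99809 |R|=0.99809 →hi
  mid=-2.00665 |R|=1.00668 →lo
  ...
  [-2.00010,-1.99997] ⇒ x*=-2.0000
Interval (-2.0000, 0).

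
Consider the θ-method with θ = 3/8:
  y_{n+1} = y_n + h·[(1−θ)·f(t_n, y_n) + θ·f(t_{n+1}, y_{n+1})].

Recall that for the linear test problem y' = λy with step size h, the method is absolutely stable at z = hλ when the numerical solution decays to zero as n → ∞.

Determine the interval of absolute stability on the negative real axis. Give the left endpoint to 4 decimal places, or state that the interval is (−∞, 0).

With y'=λy (z=hλ):
  y_{n+1} = y_n + z·[5/8·y_n + 3/8·y_{n+1}] ⇒ (1 − 3/8z)y_{n+1} = (1 + 5/8z)y_n
  R(z) = (1 + 5/8z)/(1 − 3/8z).

Solve |R(x)|<1 on ℝ⁻.
x=-1.6: |R|=0.0000
R=−1: 1+5/8x = −1+3/8x ⇒ -1/4x=2 ⇒ x=2/(-1/4)=-8.0000
Confirm numerically:
  x=-7.875: |R|=0.99209 <1
  x=-4.893: |R|=0.72600 <1
  x=-4.682: |R|=0.69899 <1
  x=-8.508: |R|=1.03031 >1
  x=-8.452: |R|=1.02710 >1
  x=-8.097: |R|=1.00601 >1
So |R|<1 on (-8.0000, 0).

(-8.0000, 0).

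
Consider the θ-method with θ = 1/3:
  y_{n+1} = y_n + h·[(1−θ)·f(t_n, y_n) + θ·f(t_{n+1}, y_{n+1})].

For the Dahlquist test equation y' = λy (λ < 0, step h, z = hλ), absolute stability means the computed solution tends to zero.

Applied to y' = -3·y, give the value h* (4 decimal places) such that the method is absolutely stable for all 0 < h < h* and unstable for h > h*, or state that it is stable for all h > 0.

(-6.0000,0); λ=-3 ⇒ h* = (6)/3 = 2.0000.

Set f=λy, z=hλ:
  y_{n+1} = y_n + z·[2/3·y_n + 1/3·y_{n+1}] ⇒ (1 − 1/3z)y_{n+1} = (1 + 2/3z)y_n
  so R(z) = (1 + 2/3z)/(1 − 1/3z).

Solve |R(x)|<1 on ℝ⁻.
x=-1.7: |R|=0.0851
R=−1: 1+2/3x = −1+1/3x ⇒ -1/3x=2 ⇒ x=2/(-1/3)=-6.0000
Confirm numerically:
  x=-5.785: |R|=0.97553 <1
  x=-3.839: |R|=0.68402 <1
  x=-2.685: |R|=0.41689 <1
  x=-2.538: |R|=0.37486 <1
  x=-6.448: |R|=1.04742 >1
  x=-6.092: |R|=1.01012 >1
So |R|<1 on (-6.0000, 0).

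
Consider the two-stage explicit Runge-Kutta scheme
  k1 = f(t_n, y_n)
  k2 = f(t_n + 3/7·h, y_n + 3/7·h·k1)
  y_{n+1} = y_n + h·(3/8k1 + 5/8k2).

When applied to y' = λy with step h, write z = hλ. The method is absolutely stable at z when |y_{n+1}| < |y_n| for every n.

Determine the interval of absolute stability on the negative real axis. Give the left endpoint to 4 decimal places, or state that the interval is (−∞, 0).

Test eqn y'=λy, z=hλ:
  k1=λy_n ⇒ h·k1=z·y_n;  k2=λ(1+3/7z)y_n ⇒ h·k2=z(1+3/7z)y_n
  y_{n+1}/y_n = 1 + 3/8z + 5/8z(1+3/7z) = 1 + z + 15/56z²
  ⇒ R(z) = 1 + z + 15/56z².

Boundary: |R(x)|=1, x<0.
x=-1.55: |R|=0.0935
R=1: x+15/56x²=0 ⇒ x=−56/15=-3.7333; min R=1−1/(4·15/56)=0.0667>−1
Confirm numerically:
  x=-3.093: |R|=0.46950 <1
  x=-2.747: |R|=0.27425 <1
  x=-2.170: |R|=0.09131 <1
  x=-1.916: |R|=0.06732 <1
  x=-4.287: |R|=1.63578 >1
  x=-4.163: |R|=1.47912 >1
  x=-4.139: |R|=1.44975 >1
Stable set (-3.7333, 0).

(-3.7333, 0).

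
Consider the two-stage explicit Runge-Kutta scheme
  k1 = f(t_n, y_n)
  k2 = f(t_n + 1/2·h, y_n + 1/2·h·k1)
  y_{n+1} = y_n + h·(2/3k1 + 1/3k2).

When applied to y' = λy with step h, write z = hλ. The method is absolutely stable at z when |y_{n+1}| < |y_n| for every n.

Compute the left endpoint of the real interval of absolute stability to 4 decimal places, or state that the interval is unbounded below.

Test eqn y'=λy, z=hλ:
  k1=λy_n ⇒ h·k1=z·y_n;  k2=λ(1+1/2z)y_n ⇒ h·k2=z(1+1/2z)y_n
  y_{n+1}/y_n = 1 + 2/3z + 1/3z(1+1/2z) = 1 + z + 1/6z²
  so R(z) = 1 + z + 1/6z².

Need |R(x)|<1, x<0.
x=-0.98: |R|=0.1801
R=1: x+1/6x²=0 ⇒ x=−6=-6.0000; min R=1−1/(4·1/6)=-0.5000>−1
Confirm numerically:
  x=-4.991: |R|=0.16068 <1
  x=-3.685: |R|=0.42180 <1
  x=-2.905: |R|=0.49850 <1
  x=-6.180: |R|=1.18540 >1
  x=-6.115: |R|=1.11720 >1
  x=-6.038: |R|=1.03824 >1
Stable set (-6.0000, 0).

left endpoint -6.0000.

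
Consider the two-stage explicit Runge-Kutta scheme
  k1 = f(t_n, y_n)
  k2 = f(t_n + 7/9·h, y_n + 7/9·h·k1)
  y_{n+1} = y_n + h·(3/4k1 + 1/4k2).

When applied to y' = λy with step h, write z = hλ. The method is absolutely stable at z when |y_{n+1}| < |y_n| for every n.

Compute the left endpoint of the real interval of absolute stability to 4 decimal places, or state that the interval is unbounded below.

On y'=λy, z=hλ:
  k1=λy_n ⇒ h·k1=z·y_n;  k2=λ(1+7/9z)y_n ⇒ h·k2=z(1+7/9z)y_n
  y_{n+1}/y_n = 1 + 3/4z + 1/4z(1+7/9z) = 1 + z + 7/36z²
  R(z) = 1 + z + 7/36z².

Solve |R(x)|<1 on ℝ⁻.
x=-0.73: |R|=0.3736
R=1: x+7/36x²=0 ⇒ x=−36/7=-5.1429; min R=1−1/(4·7/36)=-0.2857>−1
Confirm numerically:
  x=-3.940: |R|=0.07848 <1
  x=-2.530: |R|=0.28538 <1
  x=-2.307: |R|=0.27212 <1
  x=-5.685: |R|=1.59929 >1
  x=-5.591: |R|=1.48719 >1
  x=-5.493: |R|=1.37398 >1
Stable set (-5.1429, 0).

left endpoint -5.1429.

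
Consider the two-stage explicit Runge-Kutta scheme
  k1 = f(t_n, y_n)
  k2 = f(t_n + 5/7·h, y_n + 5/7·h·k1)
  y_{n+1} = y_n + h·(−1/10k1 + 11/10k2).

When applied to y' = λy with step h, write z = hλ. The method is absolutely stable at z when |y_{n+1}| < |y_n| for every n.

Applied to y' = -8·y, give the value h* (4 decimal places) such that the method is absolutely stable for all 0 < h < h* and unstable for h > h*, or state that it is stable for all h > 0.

With y'=λy (z=hλ):
  k1=λy_n ⇒ h·k1=z·y_n;  k2=λ(1+5/7z)y_n ⇒ h·k2=z(1+5/7z)y_n
  y_{n+1}/y_n = 1 − 1/10z + 11/10z(1+5/7z) = 1 + z + 11/14z²
  R(z) = 1 + z + 11/14z².

Find x<0 with |R(x)|<1.
x=-1.27: |R|=0.9973
R=1: x+11/14x²=0 ⇒ x=−14/11=-1.2727; min R=1−1/(4·11/14)=0.6818>−1
Confirm numerically:
  x=-1.096: |R|=0.84781 <1
  x=-0.889: |R|=0.73197 <1
  x=-0.629: |R|=0.68186 <1
  x=-0.576: |R|=0.68468 <1
  x=-1.865: |R|=1.86789 >1
  x=-1.673: |R|=1.52616 >1
  x=-1.652: |R|=1.49230 >1
Stable set (-1.2727, 0).

(-1.2727,0); λ=-8 ⇒ h* = (14/11)/8 = 0.1591.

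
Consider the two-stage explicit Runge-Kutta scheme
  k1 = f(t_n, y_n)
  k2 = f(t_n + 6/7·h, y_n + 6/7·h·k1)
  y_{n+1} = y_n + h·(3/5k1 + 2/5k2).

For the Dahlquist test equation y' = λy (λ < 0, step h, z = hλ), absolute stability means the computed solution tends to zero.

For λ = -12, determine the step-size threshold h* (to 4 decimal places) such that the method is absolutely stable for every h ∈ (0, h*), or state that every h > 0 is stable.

Test eqn y'=λy, z=hλ:
  k1=λy_n ⇒ h·k1=z·y_n;  k2=λ(1+6/7z)y_n ⇒ h·k2=z(1+6/7z)y_n
  y_{n+1}/y_n = 1 + 3/5z + 2/5z(1+6/7z) = 1 + z + 12/35z²
  Hence R(z) = 1 + z + 12/35z².

Solve |R(x)|<1 on ℝ⁻.
x=-1.07: |R|=0.3225
R=1: x+12/35x²=0 ⇒ x=−35/12=-2.9167; min R=1−1/(4·12/35)=0.2708>−1
Confirm numerically:
  x=-2.861: |R|=0.94540 <1
  x=-2.535: |R|=0.66828 <1
  x=-2.452: |R|=0.60936 <1
  x=-1.863: |R|=0.32698 <1
  x=-3.317: |R|=1.45528 >1
  x=-3.275: |R|=1.40236 >1
  x=-3.267: |R|=1.39241 >1
So |R|<1 on (-2.9167, 0).

(-2.9167,0); λ=-12 ⇒ h* = (35/12)/12 = 0.2431.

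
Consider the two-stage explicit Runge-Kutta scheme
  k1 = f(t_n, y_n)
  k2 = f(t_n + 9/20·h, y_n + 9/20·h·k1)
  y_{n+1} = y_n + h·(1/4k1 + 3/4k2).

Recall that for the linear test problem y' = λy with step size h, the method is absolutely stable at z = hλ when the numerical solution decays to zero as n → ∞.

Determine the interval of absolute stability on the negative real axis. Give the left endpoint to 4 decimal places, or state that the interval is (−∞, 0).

Set f=λy, z=hλ:
  k1=λy_n ⇒ h·k1=z·y_n;  k2=λ(1+9/20z)y_n ⇒ h·k2=z(1+9/20z)y_n
  y_{n+1}/y_n = 1 + 1/4z + 3/4z(1+9/20z) = 1 + z + 27/80z²
  so R(z) = 1 + z + 27/80z².

Need |R(x)|<1, x<0.
x=-1.29: |R|=0.2716
R=1: x+27/80x²=0 ⇒ x=−80/27=-2.9630; min R=1−1/(4·27/80)=0.2593>−1
Confirm numerically:
  x=-2.618: |R|=0.69520 <1
  x=-2.072: |R|=0.37695 <1
  x=-1.461: |R|=0.25940 <1
  x=-3.422: |R|=1.53015 >1
  x=-3.408: |R|=1.51188 >1
  x=-3.290: |R|=1.36313 >1
Interval (-2.9630, 0).

z∈(-2.9630,0).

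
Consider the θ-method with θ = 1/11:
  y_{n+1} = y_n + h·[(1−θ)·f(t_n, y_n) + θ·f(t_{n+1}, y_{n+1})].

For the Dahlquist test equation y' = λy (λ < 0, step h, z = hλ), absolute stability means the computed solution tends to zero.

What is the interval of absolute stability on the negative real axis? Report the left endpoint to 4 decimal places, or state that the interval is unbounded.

Set f=λy, z=hλ:
  y_{n+1} = y_n + z·[10/11·y_n + 1/11·y_{n+1}] ⇒ (1 − 1/11z)y_{n+1} = (1 + 10/11z)y_n
  ⇒ R(z) = (1 + 10/11z)/(1 − 1/11z).

Boundary: |R(x)|=1, x<0.
x=-1.51: |R|=0.3277
R=−1: 1+10/11x = −1+1/11x ⇒ -9/11x=2 ⇒ x=2/(-9/11)=-2.4444
Confirm numerically:
  x=-1.729: |R|=0.49415 <1
  x=-1.449: |R|=0.28034 <1
  x=-1.384: |R|=0.22933 <1
  x=-2.956: |R|=1.32989 >1
  x=-2.643: |R|=1.13098 >1
  x=-2.551: |R|=1.07077 >1
Interval (-2.4444, 0).

(-2.4444, 0).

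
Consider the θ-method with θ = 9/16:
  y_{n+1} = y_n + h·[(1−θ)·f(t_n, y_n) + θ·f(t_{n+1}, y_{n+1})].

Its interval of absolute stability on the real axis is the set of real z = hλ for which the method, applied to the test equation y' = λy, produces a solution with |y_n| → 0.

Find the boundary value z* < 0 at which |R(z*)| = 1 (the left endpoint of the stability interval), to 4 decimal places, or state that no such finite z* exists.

unbounded; (−∞, 0).

On y'=λy, z=hλ:
  y_{n+1} = y_n + z·[7/16·y_n + 9/16·y_{n+1}] ⇒ (1 − 9/16z)y_{n+1} = (1 + 7/16z)y_n
  ⇒ R(z) = (1 + 7/16z)/(1 − 9/16z).

Solve |R(x)|<1 on ℝ⁻.
x=-1.62: |R|=0.1524
x=-2: |R|=0.0588
x=-10: |R|=0.5094
x=-100: |R|=0.7467
θ=9/16≥1/2 ⇒ |1+7/16x|<|1−9/16x| ∀x<0 ⇒ interval (−∞,0).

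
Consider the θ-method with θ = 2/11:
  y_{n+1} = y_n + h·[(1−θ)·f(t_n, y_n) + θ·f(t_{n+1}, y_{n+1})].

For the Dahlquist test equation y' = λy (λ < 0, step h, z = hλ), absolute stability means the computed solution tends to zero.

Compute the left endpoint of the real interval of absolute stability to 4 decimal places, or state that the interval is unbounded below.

With y'=λy (z=hλ):
  y_{n+1} = y_n + z·[9/11·y_n + 2/11·y_{n+1}] ⇒ (1 − 2/11z)y_{n+1} = (1 + 9/11z)y_n
  R(z) = (1 + 9/11z)/(1 − 2/11z).

Solve |R(x)|<1 on ℝ⁻.
x=-1.4: |R|=0.1159
R=−1: 1+9/11x = −1+2/11x ⇒ -7/11x=2 ⇒ x=2/(-7/11)=-3.1429
Confirm numerically:
  x=-2.312: |R|=0.62775 <1
  x=-2.240: |R|=0.59173 <1
  x=-1.595: |R|=0.23643 <1
  x=-1.270: |R|=0.03176 <1
  x=-3.540: |R|=1.15376 >1
  x=-3.529: |R|=1.14968 >1
So |R|<1 on (-3.1429, 0).

left endpoint -3.1429.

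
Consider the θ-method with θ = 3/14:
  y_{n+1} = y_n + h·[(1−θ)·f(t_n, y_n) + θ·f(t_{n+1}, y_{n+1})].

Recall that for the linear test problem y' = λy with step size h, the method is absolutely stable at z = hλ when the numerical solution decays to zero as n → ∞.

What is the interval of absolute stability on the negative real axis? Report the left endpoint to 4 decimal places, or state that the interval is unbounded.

(-3.5000, 0).

Test eqn y'=λy, z=hλ:
  y_{n+1} = y_n + z·[11/14·y_n + 3/14·y_{n+1}] ⇒ (1 − 3/14z)y_{n+1} = (1 + 11/14z)y_n
  R(z) = (1 + 11/14z)/(1 − 3/14z).

Find x<0 with |R(x)|<1.
x=-0.98: |R|=0.1901
R=−1: 1+11/14x = −1+3/14x ⇒ -4/7x=2 ⇒ x=2/(-4/7)=-3.5000
Confirm numerically:
  x=-3.351: |R|=0.95044 <1
  x=-2.102: |R|=0.44923 <1
  x=-1.469: |R|=0.11729 <1
  x=-3.833: |R|=1.10447 >1
  x=-3.720: |R|=1.06995 >1
So |R|<1 on (-3.5000, 0).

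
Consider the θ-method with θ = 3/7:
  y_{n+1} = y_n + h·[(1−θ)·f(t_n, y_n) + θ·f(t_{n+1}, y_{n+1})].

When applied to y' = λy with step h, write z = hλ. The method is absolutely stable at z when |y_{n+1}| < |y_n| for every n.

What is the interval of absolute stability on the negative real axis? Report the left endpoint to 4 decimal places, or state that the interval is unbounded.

(-14.0000, 0).

Test eqn y'=λy, z=hλ:
  y_{n+1} = y_n + z·[4/7·y_n + 3/7·y_{n+1}] ⇒ (1 − 3/7z)y_{n+1} = (1 + 4/7z)y_n
  ⇒ R(z) = (1 + 4/7z)/(1 − 3/7z).

Need |R(x)|<1, x<0.
x=-1.56: |R|=0.0651
R=−1: 1+4/7x = −1+3/7x ⇒ -1/7x=2 ⇒ x=2/(-1/7)=-14.0000
Confirm numerically:
  x=-9.850: |R|=0.88646 <1
  x=-6.917: |R|=0.74477 <1
  x=-6.592: |R|=0.72333 <1
  x=-14.538: |R|=1.01063 >1
  x=-14.473: |R|=1.00938 >1
  x=-14.365: |R|=1.00729 >1
Interval (-14.0000, 0).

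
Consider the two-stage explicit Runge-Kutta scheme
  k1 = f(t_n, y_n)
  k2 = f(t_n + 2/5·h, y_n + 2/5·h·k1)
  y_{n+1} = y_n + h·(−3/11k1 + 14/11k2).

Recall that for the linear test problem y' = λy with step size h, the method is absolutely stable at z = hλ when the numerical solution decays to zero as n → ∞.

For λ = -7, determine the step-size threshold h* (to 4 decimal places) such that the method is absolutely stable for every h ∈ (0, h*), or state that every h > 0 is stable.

(-1.9643,0); λ=-7 ⇒ h* = (55/28)/7 = 0.2806.

On y'=λy, z=hλ:
  k1=λy_n ⇒ h·k1=z·y_n;  k2=λ(1+2/5z)y_n ⇒ h·k2=z(1+2/5z)y_n
  y_{n+1}/y_n = 1 − 3/11z + 14/11z(1+2/5z) = 1 + z + 28/55z²
  so R(z) = 1 + z + 28/55z².

Need |R(x)|<1, x<0.
x=-1.35: |R|=0.5778
R=1: x+28/55x²=0 ⇒ x=−55/28=-1.9643; min R=1−1/(4·28/55)=0.5089>−1
Confirm numerically:
  x=-1.636: |R|=0.72658 <1
  x=-1.142: |R|=0.52194 <1
  x=-0.871: |R|=0.51522 <1
  x=-2.506: |R|=1.69111 >1
  x=-2.458: |R|=1.61781 >1
  x=-2.118: |R|=1.16574 >1
Interval (-1.9643, 0).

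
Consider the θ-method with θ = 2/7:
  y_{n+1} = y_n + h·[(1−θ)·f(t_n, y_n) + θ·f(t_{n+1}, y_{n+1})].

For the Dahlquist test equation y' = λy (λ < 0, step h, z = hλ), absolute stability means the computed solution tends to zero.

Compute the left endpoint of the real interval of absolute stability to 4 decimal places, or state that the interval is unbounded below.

Set f=λy, z=hλ:
  y_{n+1} = y_n + z·[5/7·y_n + 2/7·y_{n+1}] ⇒ (1 − 2/7z)y_{n+1} = (1 + 5/7z)y_n
  ⇒ R(z) = (1 + 5/7z)/(1 − 2/7z).

Solve |R(x)|<1 on ℝ⁻.
x=-1.54: |R|=0.0694
R=−1: 1+5/7x = −1+2/7x ⇒ -3/7x=2 ⇒ x=2/(-3/7)=-4.6667
Confirm numerically:
  x=-3.793: |R|=0.82031 <1
  x=-3.351: |R|=0.71194 <1
  x=-2.237: |R|=0.36474 <1
  x=-5.077: |R|=1.07176 >1
  x=-4.970: |R|=1.05372 >1
  x=-4.833: |R|=1.02994 >1
Interval (-4.6667, 0).

left endpoint -4.6667.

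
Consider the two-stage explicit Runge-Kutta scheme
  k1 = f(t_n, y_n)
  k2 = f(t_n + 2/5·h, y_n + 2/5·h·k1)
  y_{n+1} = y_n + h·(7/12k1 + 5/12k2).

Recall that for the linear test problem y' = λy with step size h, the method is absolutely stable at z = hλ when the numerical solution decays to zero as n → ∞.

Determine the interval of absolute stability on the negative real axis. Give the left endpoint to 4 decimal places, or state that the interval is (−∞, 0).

Test eqn y'=λy, z=hλ:
  k1=λy_n ⇒ h·k1=z·y_n;  k2=λ(1+2/5z)y_n ⇒ h·k2=z(1+2/5z)y_n
  y_{n+1}/y_n = 1 + 7/12z + 5/12z(1+2/5z) = 1 + z + 1/6z²
  Hence R(z) = 1 + z + 1/6z².

Solve |R(x)|<1 on ℝ⁻.
x=-1.74: |R|=0.2354
R=1: x+1/6x²=0 ⇒ x=−6=-6.0000; min R=1−1/(4·1/6)=-0.5000>−1
Confirm numerically:
  x=-3.432: |R|=0.46890 <1
  x=-3.288: |R|=0.48618 <1
  x=-3.239: |R|=0.49048 <1
  x=-3.066: |R|=0.49927 <1
  x=-6.507: |R|=1.54984 >1
  x=-6.080: |R|=1.08107 >1
Interval (-6.0000, 0).

(-6.0000, 0).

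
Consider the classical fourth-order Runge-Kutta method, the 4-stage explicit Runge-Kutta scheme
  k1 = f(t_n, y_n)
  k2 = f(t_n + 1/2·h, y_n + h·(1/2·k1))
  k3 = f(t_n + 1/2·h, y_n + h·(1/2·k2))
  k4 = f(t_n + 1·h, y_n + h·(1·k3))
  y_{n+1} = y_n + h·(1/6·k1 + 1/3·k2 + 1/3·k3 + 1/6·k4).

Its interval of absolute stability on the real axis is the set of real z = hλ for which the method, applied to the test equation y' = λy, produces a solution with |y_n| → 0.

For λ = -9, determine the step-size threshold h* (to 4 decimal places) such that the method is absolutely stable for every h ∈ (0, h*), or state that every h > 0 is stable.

Set f=λy, z=hλ:
  order 4, 4-stage ⇒ R(z)=1+z+z^2/2+z^3/6+z^4/24
  (e.g. R(-0.66)=0.51779, |R|=0.51779)

Solve |R(x)|<1 on ℝ⁻.
x=-0.66: |R|=0.5178
|R(-1.94)|=0.3151 |R(-1.5)|=0.2734 |R(-1.47)|=0.2756
Bisect:
  x_lo=-3.2136 |R|=1.8625  x_hi=-0.1110 |R|=0.8950
  mid=-1.66227 |R|=0.27191 →hi
  mid=-2.43792 |R|=0.59073 →hi
  mid=-2.82575 |R|=1.06273 →lo
  mid=-2.63184 |R|=0.79224 →hi
  mid=-2.72879 |R|=0.91811 →hi
  mid=-2.77727 |R|=0.98797 →hi
  mid=-2.80151 |R|=1.02473 →lo
  mid=-2.78939 |R|=1.00620 →lo
  mid=-2.78333 |R|=0.99705 →hi
  ...
  [-2.78542,-2.78523] ⇒ x*=-2.7853
So |R|<1 on (-2.7853, 0).

(-2.7853,0); λ=-9 ⇒ h* = 0.3095.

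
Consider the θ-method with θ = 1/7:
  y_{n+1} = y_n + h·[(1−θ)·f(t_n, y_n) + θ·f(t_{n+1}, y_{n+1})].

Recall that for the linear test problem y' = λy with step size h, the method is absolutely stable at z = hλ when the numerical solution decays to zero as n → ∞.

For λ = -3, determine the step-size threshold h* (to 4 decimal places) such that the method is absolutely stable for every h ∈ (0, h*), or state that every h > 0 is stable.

(-2.8000,0); λ=-3 ⇒ h* = (14/5)/3 = 0.9333.

Test eqn y'=λy, z=hλ:
  y_{n+1} = y_n + z·[6/7·y_n + 1/7·y_{n+1}] ⇒ (1 − 1/7z)y_{n+1} = (1 + 6/7z)y_n
  so R(z) = (1 + 6/7z)/(1 − 1/7z).

Solve |R(x)|<1 on ℝ⁻.
x=-1.09: |R|=0.0569
R=−1: 1+6/7x = −1+1/7x ⇒ -5/7x=2 ⇒ x=2/(-5/7)=-2.8000
Confirm numerically:
  x=-2.334: |R|=0.75037 <1
  x=-2.235: |R|=0.69410 <1
  x=-2.067: |R|=0.59579 <1
  x=-1.744: |R|=0.39616 <1
  x=-3.160: |R|=1.17717 >1
  x=-3.076: |R|=1.13696 >1
So |R|<1 on (-2.8000, 0).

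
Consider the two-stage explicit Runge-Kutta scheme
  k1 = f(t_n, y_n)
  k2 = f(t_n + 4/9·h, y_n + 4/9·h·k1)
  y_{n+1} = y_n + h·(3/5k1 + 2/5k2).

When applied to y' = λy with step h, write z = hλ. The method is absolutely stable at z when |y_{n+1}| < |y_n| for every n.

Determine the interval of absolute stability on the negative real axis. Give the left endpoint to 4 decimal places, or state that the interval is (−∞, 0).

With y'=λy (z=hλ):
  k1=λy_n ⇒ h·k1=z·y_n;  k2=λ(1+4/9z)y_n ⇒ h·k2=z(1+4/9z)y_n
  y_{n+1}/y_n = 1 + 3/5z + 2/5z(1+4/9z) = 1 + z + 8/45z²
  R(z) = 1 + z + 8/45z².

Solve |R(x)|<1 on ℝ⁻.
x=-0.91: |R|=0.2372
R=1: x+8/45x²=0 ⇒ x=−45/8=-5.6250; min R=1−1/(4·8/45)=-0.4062>−1
Confirm numerically:
  x=-5.229: |R|=0.63188 <1
  x=-3.546: |R|=0.31060 <1
  x=-2.688: |R|=0.40349 <1
  x=-6.130: |R|=1.55034 >1
  x=-6.057: |R|=1.46518 >1
  x=-5.802: |R|=1.18257 >1
Interval (-5.6250, 0).

z∈(-5.6250,0).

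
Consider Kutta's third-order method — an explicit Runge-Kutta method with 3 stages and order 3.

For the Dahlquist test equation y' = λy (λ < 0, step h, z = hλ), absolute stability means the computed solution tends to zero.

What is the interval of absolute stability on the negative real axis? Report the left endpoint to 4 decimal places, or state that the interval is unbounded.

On y'=λy, z=hλ:
  order 3, 3-stage ⇒ R(z)=1+z+z^2/2+z^3/6
  (e.g. R(-1.51)=0.05622, |R|=0.05622)

Need |R(x)|<1, x<0.
x=-1.51: |R|=0.0562
|R(-2.37)|=0.7802 |R(-1.77)|=0.1278 |R(-1.6)|=0.0027
Bisect:
  x_lo=-2.8244 |R|=1.5909  x_hi=-0.2142 |R|=0.8071
  mid=-1.51929 |R|=0.05035 →hi
  mid=-2.17184 |R|=0.52078 →hi
  mid=-2.49811 |R|=0.97610 →hi
  mid=-2.66125 |R|=1.26139 →lo
  mid=-2.57968 |R|=1.11349 →lo
  mid=-2.53890 |R|=1.04352 →lo
  mid=-2.51850 |R|=1.00949 →lo
  mid=-2.50831 |R|=0.99272 →hi
  ...
  [-2.51277,-2.51261] ⇒ x*=-2.5127
So |R|<1 on (-2.5127, 0).

(-2.5127, 0).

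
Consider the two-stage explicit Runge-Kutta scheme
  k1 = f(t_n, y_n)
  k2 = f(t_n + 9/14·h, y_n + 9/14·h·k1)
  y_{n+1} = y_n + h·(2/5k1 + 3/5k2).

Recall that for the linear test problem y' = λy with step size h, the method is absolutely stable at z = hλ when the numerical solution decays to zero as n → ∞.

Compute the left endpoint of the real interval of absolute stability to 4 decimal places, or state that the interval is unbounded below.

z* = -2.5926.

Set f=λy, z=hλ:
  k1=λy_n ⇒ h·k1=z·y_n;  k2=λ(1+9/14z)y_n ⇒ h·k2=z(1+9/14z)y_n
  y_{n+1}/y_n = 1 + 2/5z + 3/5z(1+9/14z) = 1 + z + 27/70z²
  R(z) = 1 + z + 27/70z².

Need |R(x)|<1, x<0.
x=-0.95: |R|=0.3981
R=1: x+27/70x²=0 ⇒ x=−70/27=-2.5926; min R=1−1/(4·27/70)=0.3519>−1
Confirm numerically:
  x=-2.351: |R|=0.78092 <1
  x=-1.898: |R|=0.49150 <1
  x=-1.660: |R|=0.40287 <1
  x=-1.127: |R|=0.36291 <1
  x=-3.093: |R|=1.59699 >1
  x=-2.859: |R|=1.29378 >1
  x=-2.725: |R|=1.13917 >1
Stable set (-2.5926, 0).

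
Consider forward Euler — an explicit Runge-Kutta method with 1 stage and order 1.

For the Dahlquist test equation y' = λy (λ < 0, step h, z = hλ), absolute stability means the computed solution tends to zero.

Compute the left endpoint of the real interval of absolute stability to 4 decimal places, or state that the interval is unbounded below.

Set f=λy, z=hλ:
  order 1, 1-stage ⇒ R(z)=1+z
  (e.g. R(-0.99)=0.01000, |R|=0.01000)

Find x<0 with |R(x)|<1.
x=-0.99: |R|=0.0100
|R(-2.28)|=1.2800 |R(-1.46)|=0.4600 |R(-1.44)|=0.4400
Bisect:
  x_lo=-2.5648 |R|=1.5648  x_hi=-0.2231 |R|=0.7769
  mid=-1.39394 |R|=0.39394 →hi
  mid=-1.97937 |R|=0.97937 →hi
  mid=-2.27208 |R|=1.27208 →lo
  mid=-2.12572 |R|=1.12572 →lo
  mid=-2.05254 |R|=1.05254 →lo
  mid=-2.01596 |R|=1.01596 →lo
  mid=-1.99766 |R|=0.99766 →hi
  mid=-2.00681 |R|=1.00681 →lo
  mid=-2.00223 |R|=1.00223 →lo
  ...
  [-2.00009,-1.99995] ⇒ x*=-2.0000
So |R|<1 on (-2.0000, 0).

z* = -2.0000.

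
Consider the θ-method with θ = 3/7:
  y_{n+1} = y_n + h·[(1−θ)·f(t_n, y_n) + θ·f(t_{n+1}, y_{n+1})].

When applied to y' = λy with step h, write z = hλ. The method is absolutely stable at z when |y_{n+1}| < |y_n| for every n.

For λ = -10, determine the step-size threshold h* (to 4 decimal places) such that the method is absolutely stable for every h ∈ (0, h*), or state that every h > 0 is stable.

With y'=λy (z=hλ):
  y_{n+1} = y_n + z·[4/7·y_n + 3/7·y_{n+1}] ⇒ (1 − 3/7z)y_{n+1} = (1 + 4/7z)y_n
  so R(z) = (1 + 4/7z)/(1 − 3/7z).

Find x<0 with |R(x)|<1.
x=-0.38: |R|=0.6732
R=−1: 1+4/7x = −1+3/7x ⇒ -1/7x=2 ⇒ x=2/(-1/7)=-14.0000
Confirm numerically:
  x=-12.433: |R|=0.96463 <1
  x=-12.304: |R|=0.96138 <1
  x=-9.864: |R|=0.88697 <1
  x=-8.362: |R|=0.82428 <1
  x=-14.543: |R|=1.01073 >1
  x=-14.515: |R|=1.01019 >1
So |R|<1 on (-14.0000, 0).

(-14.0000,0); λ=-10 ⇒ h* = (14)/10 = 1.4000.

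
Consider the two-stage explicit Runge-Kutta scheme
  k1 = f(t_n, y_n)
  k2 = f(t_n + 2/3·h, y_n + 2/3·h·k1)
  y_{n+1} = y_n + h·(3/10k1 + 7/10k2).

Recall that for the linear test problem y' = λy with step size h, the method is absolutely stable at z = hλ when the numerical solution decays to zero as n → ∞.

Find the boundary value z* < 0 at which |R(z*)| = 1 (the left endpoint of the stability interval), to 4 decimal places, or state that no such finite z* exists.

z* = -2.1429.

Test eqn y'=λy, z=hλ:
  k1=λy_n ⇒ h·k1=z·y_n;  k2=λ(1+2/3z)y_n ⇒ h·k2=z(1+2/3z)y_n
  y_{n+1}/y_n = 1 + 3/10z + 7/10z(1+2/3z) = 1 + z + 7/15z²
  so R(z) = 1 + z + 7/15z².

Boundary: |R(x)|=1, x<0.
x=-1.38: |R|=0.5087
R=1: x+7/15x²=0 ⇒ x=−15/7=-2.1429; min R=1−1/(4·7/15)=0.4643>−1
Confirm numerically:
  x=-1.530: |R|=0.56242 <1
  x=-1.457: |R|=0.53366 <1
  x=-0.991: |R|=0.46730 <1
  x=-2.514: |R|=1.43542 >1
  x=-2.392: |R|=1.27811 >1
Interval (-2.1429, 0).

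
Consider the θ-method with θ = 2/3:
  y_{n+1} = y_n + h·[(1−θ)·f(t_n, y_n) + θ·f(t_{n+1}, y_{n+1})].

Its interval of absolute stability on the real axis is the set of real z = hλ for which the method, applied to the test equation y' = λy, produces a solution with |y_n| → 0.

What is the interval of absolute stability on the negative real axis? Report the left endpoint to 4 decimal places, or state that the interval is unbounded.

interval (−∞, 0).

Test eqn y'=λy, z=hλ:
  y_{n+1} = y_n + z·[1/3·y_n + 2/3·y_{n+1}] ⇒ (1 − 2/3z)y_{n+1} = (1 + 1/3z)y_n
  ⇒ R(z) = (1 + 1/3z)/(1 − 2/3z).

Need |R(x)|<1, x<0.
x=-0.45: |R|=0.6538
x=-2: |R|=0.1429
x=-10: |R|=0.3043
x=-100: |R|=0.4778
θ=2/3≥1/2 ⇒ |1+1/3x|<|1−2/3x| ∀x<0 ⇒ unbounded interval.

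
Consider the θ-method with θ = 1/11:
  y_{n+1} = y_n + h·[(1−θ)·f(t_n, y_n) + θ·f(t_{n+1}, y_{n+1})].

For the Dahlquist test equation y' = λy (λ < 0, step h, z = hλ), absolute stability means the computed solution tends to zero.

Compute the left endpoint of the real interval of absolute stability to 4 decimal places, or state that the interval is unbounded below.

With y'=λy (z=hλ):
  y_{n+1} = y_n + z·[10/11·y_n + 1/11·y_{n+1}] ⇒ (1 − 1/11z)y_{n+1} = (1 + 10/11z)y_n
  so R(z) = (1 + 10/11z)/(1 − 1/11z).

Need |R(x)|<1, x<0.
x=-1.17: |R|=0.0575
R=−1: 1+10/11x = −1+1/11x ⇒ -9/11x=2 ⇒ x=2/(-9/11)=-2.4444
Confirm numerically:
  x=-1.500: |R|=0.32000 <1
  x=-1.337: |R|=0.19211 <1
  x=-1.333: |R|=0.18892 <1
  x=-1.304: |R|=0.16580 <1
  x=-2.806: |R|=1.23569 >1
  x=-2.543: |R|=1.06550 >1
Stable set (-2.4444, 0).

left endpoint -2.4444.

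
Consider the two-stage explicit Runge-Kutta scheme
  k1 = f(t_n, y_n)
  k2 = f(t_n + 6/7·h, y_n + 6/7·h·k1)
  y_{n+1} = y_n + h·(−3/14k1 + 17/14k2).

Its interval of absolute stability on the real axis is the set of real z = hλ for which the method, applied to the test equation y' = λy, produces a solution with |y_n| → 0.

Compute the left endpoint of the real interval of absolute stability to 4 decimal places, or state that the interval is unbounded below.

Test eqn y'=λy, z=hλ:
  k1=λy_n ⇒ h·k1=z·y_n;  k2=λ(1+6/7z)y_n ⇒ h·k2=z(1+6/7z)y_n
  y_{n+1}/y_n = 1 − 3/14z + 17/14z(1+6/7z) = 1 + z + 51/49z²
  ⇒ R(z) = 1 + z + 51/49z².

Solve |R(x)|<1 on ℝ⁻.
x=-1.27: |R|=1.4087
R=1: x+51/49x²=0 ⇒ x=−49/51=-0.9608; min R=1−1/(4·51/49)=0.7598>−1
Confirm numerically:
  x=-0.935: |R|=0.97491 <1
  x=-0.603: |R|=0.77545 <1
  x=-0.592: |R|=0.77277 <1
  x=-1.540: |R|=1.92840 >1
  x=-1.359: |R|=1.56326 >1
So |R|<1 on (-0.9608, 0).

left endpoint -0.9608.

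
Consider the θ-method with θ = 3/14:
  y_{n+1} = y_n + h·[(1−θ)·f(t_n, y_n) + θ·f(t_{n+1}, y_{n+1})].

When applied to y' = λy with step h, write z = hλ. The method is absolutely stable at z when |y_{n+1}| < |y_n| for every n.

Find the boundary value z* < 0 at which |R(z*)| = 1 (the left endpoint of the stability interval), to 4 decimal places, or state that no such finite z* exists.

left endpoint -3.5000.

Set f=λy, z=hλ:
  y_{n+1} = y_n + z·[11/14·y_n + 3/14·y_{n+1}] ⇒ (1 − 3/14z)y_{n+1} = (1 + 11/14z)y_n
  ⇒ R(z) = (1 + 11/14z)/(1 − 3/14z).

Solve |R(x)|<1 on ℝ⁻.
x=-1.6: |R|=0.1915
R=−1: 1+11/14x = −1+3/14x ⇒ -4/7x=2 ⇒ x=2/(-4/7)=-3.5000
Confirm numerically:
  x=-2.747: |R|=0.72915 <1
  x=-2.692: |R|=0.70719 <1
  x=-2.287: |R|=0.53483 <1
  x=-4.040: |R|=1.16539 >1
  x=-3.985: |R|=1.14949 >1
Interval (-3.5000, 0).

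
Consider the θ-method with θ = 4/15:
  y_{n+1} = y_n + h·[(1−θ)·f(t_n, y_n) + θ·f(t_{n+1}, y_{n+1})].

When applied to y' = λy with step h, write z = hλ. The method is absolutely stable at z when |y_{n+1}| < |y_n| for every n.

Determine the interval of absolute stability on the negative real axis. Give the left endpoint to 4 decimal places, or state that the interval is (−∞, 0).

With y'=λy (z=hλ):
  y_{n+1} = y_n + z·[11/15·y_n + 4/15·y_{n+1}] ⇒ (1 − 4/15z)y_{n+1} = (1 + 11/15z)y_n
  R(z) = (1 + 11/15z)/(1 − 4/15z).

Need |R(x)|<1, x<0.
x=-0.34: |R|=0.6883
R=−1: 1+11/15x = −1+4/15x ⇒ -7/15x=2 ⇒ x=2/(-7/15)=-4.2857
Confirm numerically:
  x=-3.171: |R|=0.71814 <1
  x=-2.603: |R|=0.53648 <1
  x=-2.238: |R|=0.40155 <1
  x=-2.105: |R|=0.34821 <1
  x=-4.873: |R|=1.11919 >1
  x=-4.674: |R|=1.08066 >1
  x=-4.397: |R|=1.02390 >1
Interval (-4.2857, 0).

(-4.2857, 0).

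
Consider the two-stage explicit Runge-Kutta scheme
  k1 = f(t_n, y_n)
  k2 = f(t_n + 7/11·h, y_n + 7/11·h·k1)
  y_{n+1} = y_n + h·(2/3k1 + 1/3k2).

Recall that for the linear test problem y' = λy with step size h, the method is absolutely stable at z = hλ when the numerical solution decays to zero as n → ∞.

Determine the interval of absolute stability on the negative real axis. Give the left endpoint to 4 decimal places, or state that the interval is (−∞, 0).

(-4.7143, 0).

On y'=λy, z=hλ:
  k1=λy_n ⇒ h·k1=z·y_n;  k2=λ(1+7/11z)y_n ⇒ h·k2=z(1+7/11z)y_n
  y_{n+1}/y_n = 1 + 2/3z + 1/3z(1+7/11z) = 1 + z + 7/33z²
  Hence R(z) = 1 + z + 7/33z².

Boundary: |R(x)|=1, x<0.
x=-0.37: |R|=0.6590
R=1: x+7/33x²=0 ⇒ x=−33/7=-4.7143; min R=1−1/(4·7/33)=-0.1786>−1
Confirm numerically:
  x=-4.284: |R|=0.60899 <1
  x=-2.648: |R|=0.16063 <1
  x=-2.049: |R|=0.15843 <1
  x=-5.179: |R|=1.51052 >1
  x=-5.013: |R|=1.31764 >1
  x=-4.991: |R|=1.29296 >1
So |R|<1 on (-4.7143, 0).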